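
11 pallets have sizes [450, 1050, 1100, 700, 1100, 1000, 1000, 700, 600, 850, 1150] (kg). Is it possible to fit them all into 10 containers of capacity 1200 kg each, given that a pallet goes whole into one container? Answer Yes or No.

Yes

A valid assignment using 10 containers:
  container 1: 1150 = 1150
  container 2: 1100 = 1100
  container 3: 1100 = 1100
  container 4: 1050 = 1050
  container 5: 1000 = 1000
  container 6: 1000 = 1000
  container 7: 850 = 850
  container 8: 700 + 450 = 1150
  container 9: 700 = 700
  container 10: 600 = 600
Every load is within 1200 kg, so 10 containers suffice.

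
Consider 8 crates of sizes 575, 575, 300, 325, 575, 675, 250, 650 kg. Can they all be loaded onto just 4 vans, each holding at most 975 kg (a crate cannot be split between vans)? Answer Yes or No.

Total = 3925 kg; ⌈3925/975⌉ = 5.
At least 5 vans are required, but only 4 are allowed.

No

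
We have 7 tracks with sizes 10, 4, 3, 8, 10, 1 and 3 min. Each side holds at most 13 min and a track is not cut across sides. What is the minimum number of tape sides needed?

3

Total = 10 + 10 + 8 + 4 + 3 + 3 + 1 = 39 min.
Lower bound: ⌈39/13⌉ = 3 tape sides.
A packing using 3 tape sides:
  side 1: 10 + 3 = 13
  side 2: 10 + 3 = 13
  side 3: 8 + 4 + 1 = 13
This matches the lower bound, so 3 is optimal.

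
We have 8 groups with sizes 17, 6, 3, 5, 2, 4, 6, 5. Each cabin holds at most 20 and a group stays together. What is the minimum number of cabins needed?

3

Total = 17 + 6 + 6 + 5 + 5 + 4 + 3 + 2 = 48.
Lower bound: ⌈48/20⌉ = 3 cabins.
A packing using 3 cabins:
  cabin 1: 17 + 3 = 20
  cabin 2: 6 + 6 + 5 + 2 = 19
  cabin 3: 5 + 4 = 9
This matches the lower bound, so 3 is optimal.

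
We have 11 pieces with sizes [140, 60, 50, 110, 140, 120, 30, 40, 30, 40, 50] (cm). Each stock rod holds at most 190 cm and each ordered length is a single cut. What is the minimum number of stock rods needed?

5

Total = 140 + 140 + 120 + 110 + 60 + 50 + 50 + 40 + 40 + 30 + 30 = 810 cm.
Lower bound: ⌈810/190⌉ = 5 stock rods.
A packing using 5 stock rods:
  stock rod 1: 140 + 50 = 190
  stock rod 2: 140 + 50 = 190
  stock rod 3: 120 + 60 = 180
  stock rod 4: 110 + 40 + 40 = 190
  stock rod 5: 30 + 30 = 60
This matches the lower bound, so 5 is optimal.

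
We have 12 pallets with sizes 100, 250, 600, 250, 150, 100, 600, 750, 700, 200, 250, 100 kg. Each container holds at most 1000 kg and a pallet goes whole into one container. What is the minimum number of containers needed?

5

Total = 750 + 700 + 600 + 600 + 250 + 250 + 250 + 200 + 150 + 100 + 100 + 100 = 4050 kg.
Lower bound: ⌈4050/1000⌉ = 5 containers.
A packing using 5 containers:
  container 1: 750 + 250 = 1000
  container 2: 700 + 250 = 950
  container 3: 600 + 250 + 150 = 1000
  container 4: 600 + 200 + 100 + 100 = 1000
  container 5: 100 = 100
This matches the lower bound, so 5 is optimal.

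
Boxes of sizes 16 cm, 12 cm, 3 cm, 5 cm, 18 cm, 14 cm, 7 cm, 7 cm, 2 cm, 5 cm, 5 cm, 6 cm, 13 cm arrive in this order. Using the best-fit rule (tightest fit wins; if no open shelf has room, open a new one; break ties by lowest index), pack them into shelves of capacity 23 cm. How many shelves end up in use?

6

  16 → shelf 1 (new)  [load 16/23]
  12 → shelf 2 (new)  [load 12/23]
  3 → shelf 1  [load 19/23]
  5 → shelf 2  [load 17/23]
  18 → shelf 3 (new)  [load 18/23]
  14 → shelf 4 (new)  [load 14/23]
  7 → shelf 4  [load 21/23]
  7 → shelf 5 (new)  [load 7/23]
  2 → shelf 4  [load 23/23]
  5 → shelf 3  [load 23/23]
  5 → shelf 2  [load 22/23]
  6 → shelf 5  [load 13/23]
  13 → shelf 6 (new)  [load 13/23]
6 shelves opened.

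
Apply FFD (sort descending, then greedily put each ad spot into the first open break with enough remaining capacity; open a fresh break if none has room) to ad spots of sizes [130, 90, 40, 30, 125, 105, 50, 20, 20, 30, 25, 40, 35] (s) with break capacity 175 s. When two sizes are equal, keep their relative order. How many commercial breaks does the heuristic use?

Sorted descending: 130, 125, 105, 90, 50, 40, 40, 35, 30, 30, 25, 20, 20.
  130 → break 1 (new)  [load 130/175]
  125 → break 2 (new)  [load 125/175]
  105 → break 3 (new)  [load 105/175]
  90 → break 4 (new)  [load 90/175]
  50 → break 2  [load 175/175]
  40 → break 1  [load 170/175]
  40 → break 3  [load 145/175]
  35 → break 4  [load 125/175]
  30 → break 3  [load 175/175]
  30 → break 4  [load 155/175]
  25 → break 5 (new)  [load 25/175]
  20 → break 4  [load 175/175]
  20 → break 5  [load 45/175]
5 commercial breaks opened.

5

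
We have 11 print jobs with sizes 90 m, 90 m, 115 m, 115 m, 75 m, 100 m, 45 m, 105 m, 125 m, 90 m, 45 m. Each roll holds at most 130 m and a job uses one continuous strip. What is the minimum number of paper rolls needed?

10

Total = 125 + 115 + 115 + 105 + 100 + 90 + 90 + 90 + 75 + 45 + 45 = 995 m.
Lower bound: ⌈995/130⌉ = 8 paper rolls.
Also, 9 print jobs each exceed 65 m, and no two of those can share a roll, so at least 9 paper rolls are needed.
A packing using 10 paper rolls:
  roll 1: 125 = 125
  roll 2: 115 = 115
  roll 3: 115 = 115
  roll 4: 105 = 105
  roll 5: 100 = 100
  roll 6: 90 = 90
  roll 7: 90 = 90
  roll 8: 90 = 90
  roll 9: 75 + 45 = 120
  roll 10: 45 = 45
No arrangement into 9 paper rolls stays within capacity, so 10 is optimal.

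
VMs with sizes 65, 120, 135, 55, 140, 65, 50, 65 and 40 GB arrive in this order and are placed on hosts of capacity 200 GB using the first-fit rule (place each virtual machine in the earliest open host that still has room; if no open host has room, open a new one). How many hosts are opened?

4

  65 → host 1 (new)  [load 65/200]
  120 → host 1  [load 185/200]
  135 → host 2 (new)  [load 135/200]
  55 → host 2  [load 190/200]
  140 → host 3 (new)  [load 140/200]
  65 → host 4 (new)  [load 65/200]
  50 → host 3  [load 190/200]
  65 → host 4  [load 130/200]
  40 → host 4  [load 170/200]
4 hosts opened.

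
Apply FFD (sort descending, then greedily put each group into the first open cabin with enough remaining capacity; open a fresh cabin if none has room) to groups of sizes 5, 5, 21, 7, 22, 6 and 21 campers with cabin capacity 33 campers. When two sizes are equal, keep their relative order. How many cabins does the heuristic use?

Sorted descending: 22, 21, 21, 7, 6, 5, 5.
  22 → cabin 1 (new)  [load 22/33]
  21 → cabin 2 (new)  [load 21/33]
  21 → cabin 3 (new)  [load 21/33]
  7 → cabin 1  [load 29/33]
  6 → cabin 2  [load 27/33]
  5 → cabin 2  [load 32/33]
  5 → cabin 3  [load 26/33]
3 cabins opened.

3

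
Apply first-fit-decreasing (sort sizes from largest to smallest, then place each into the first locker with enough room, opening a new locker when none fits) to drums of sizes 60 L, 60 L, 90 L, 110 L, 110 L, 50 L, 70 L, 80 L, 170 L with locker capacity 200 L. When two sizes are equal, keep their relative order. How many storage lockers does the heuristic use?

Sorted descending: 170, 110, 110, 90, 80, 70, 60, 60, 50.
  170 → locker 1 (new)  [load 170/200]
  110 → locker 2 (new)  [load 110/200]
  110 → locker 3 (new)  [load 110/200]
  90 → locker 2  [load 200/200]
  80 → locker 3  [load 190/200]
  70 → locker 4 (new)  [load 70/200]
  60 → locker 4  [load 130/200]
  60 → locker 4  [load 190/200]
  50 → locker 5 (new)  [load 50/200]
5 storage lockers opened.

5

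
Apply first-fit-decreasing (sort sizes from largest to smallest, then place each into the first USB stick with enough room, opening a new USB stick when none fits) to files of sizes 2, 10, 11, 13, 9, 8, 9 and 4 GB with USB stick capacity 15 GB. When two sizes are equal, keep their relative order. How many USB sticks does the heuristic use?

6

Sorted descending: 13, 11, 10, 9, 9, 8, 4, 2.
  13 → USB stick 1 (new)  [load 13/15]
  11 → USB stick 2 (new)  [load 11/15]
  10 → USB stick 3 (new)  [load 10/15]
  9 → USB stick 4 (new)  [load 9/15]
  9 → USB stick 5 (new)  [load 9/15]
  8 → USB stick 6 (new)  [load 8/15]
  4 → USB stick 2  [load 15/15]
  2 → USB stick 1  [load 15/15]
6 USB sticks opened.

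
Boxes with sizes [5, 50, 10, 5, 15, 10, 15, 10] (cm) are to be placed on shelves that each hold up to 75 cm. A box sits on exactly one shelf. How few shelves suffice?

2

Total = 50 + 15 + 15 + 10 + 10 + 10 + 5 + 5 = 120 cm.
Lower bound: ⌈120/75⌉ = 2 shelves.
A packing using 2 shelves:
  shelf 1: 50 + 15 + 10 = 75
  shelf 2: 15 + 10 + 10 + 5 + 5 = 45
This matches the lower bound, so 2 is optimal.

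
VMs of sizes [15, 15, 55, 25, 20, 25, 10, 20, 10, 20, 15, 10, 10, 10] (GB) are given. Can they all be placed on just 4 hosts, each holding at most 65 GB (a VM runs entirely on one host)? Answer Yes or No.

Yes

A valid assignment using 4 hosts:
  host 1: 55 + 10 = 65
  host 2: 25 + 25 + 15 = 65
  host 3: 20 + 20 + 15 + 10 = 65
  host 4: 20 + 15 + 10 + 10 + 10 = 65
Every load is within 65 GB, so 4 hosts suffice.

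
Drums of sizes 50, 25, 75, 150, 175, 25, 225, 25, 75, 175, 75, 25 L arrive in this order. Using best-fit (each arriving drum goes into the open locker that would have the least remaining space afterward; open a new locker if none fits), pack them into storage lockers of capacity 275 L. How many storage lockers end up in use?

  50 → locker 1 (new)  [load 50/275]
  25 → locker 1  [load 75/275]
  75 → locker 1  [load 150/275]
  150 → locker 2 (new)  [load 150/275]
  175 → locker 3 (new)  [load 175/275]
  25 → locker 3  [load 200/275]
  225 → locker 4 (new)  [load 225/275]
  25 → locker 4  [load 250/275]
  75 → locker 3  [load 275/275]
  175 → locker 5 (new)  [load 175/275]
  75 → locker 5  [load 250/275]
  25 → locker 4  [load 275/275]
5 storage lockers opened.

5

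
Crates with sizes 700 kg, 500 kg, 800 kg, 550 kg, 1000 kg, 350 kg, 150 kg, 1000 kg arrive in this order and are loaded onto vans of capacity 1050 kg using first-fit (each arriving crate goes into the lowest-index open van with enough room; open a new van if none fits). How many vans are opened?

  700 → van 1 (new)  [load 700/1050]
  500 → van 2 (new)  [load 500/1050]
  800 → van 3 (new)  [load 800/1050]
  550 → van 2  [load 1050/1050]
  1000 → van 4 (new)  [load 1000/1050]
  350 → van 1  [load 1050/1050]
  150 → van 3  [load 950/1050]
  1000 → van 5 (new)  [load 1000/1050]
5 vans opened.

5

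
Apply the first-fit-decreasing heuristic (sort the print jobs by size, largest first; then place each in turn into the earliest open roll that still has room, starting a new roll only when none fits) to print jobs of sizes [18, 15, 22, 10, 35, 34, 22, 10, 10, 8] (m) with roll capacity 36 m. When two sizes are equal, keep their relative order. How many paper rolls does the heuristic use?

6

Sorted descending: 35, 34, 22, 22, 18, 15, 10, 10, 10, 8.
  35 → roll 1 (new)  [load 35/36]
  34 → roll 2 (new)  [load 34/36]
  22 → roll 3 (new)  [load 22/36]
  22 → roll 4 (new)  [load 22/36]
  18 → roll 5 (new)  [load 18/36]
  15 → roll 5  [load 33/36]
  10 → roll 3  [load 32/36]
  10 → roll 4  [load 32/36]
  10 → roll 6 (new)  [load 10/36]
  8 → roll 6  [load 18/36]
6 paper rolls opened.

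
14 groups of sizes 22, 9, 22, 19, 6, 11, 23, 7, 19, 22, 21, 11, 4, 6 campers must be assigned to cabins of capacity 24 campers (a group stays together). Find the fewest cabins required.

Total = 23 + 22 + 22 + 22 + 21 + 19 + 19 + 11 + 11 + 9 + 7 + 6 + 6 + 4 = 202 campers.
Lower bound: ⌈202/24⌉ = 9 cabins.
A packing using 10 cabins:
  cabin 1: 23 = 23
  cabin 2: 22 = 22
  cabin 3: 22 = 22
  cabin 4: 22 = 22
  cabin 5: 21 = 21
  cabin 6: 19 + 4 = 23
  cabin 7: 19 = 19
  cabin 8: 11 + 11 = 22
  cabin 9: 9 + 7 + 6 = 22
  cabin 10: 6 = 6
No arrangement into 9 cabins stays within capacity, so 10 is optimal.

10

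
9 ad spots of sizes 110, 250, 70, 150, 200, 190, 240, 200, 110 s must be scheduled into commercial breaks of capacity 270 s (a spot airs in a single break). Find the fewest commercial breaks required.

Total = 250 + 240 + 200 + 200 + 190 + 150 + 110 + 110 + 70 = 1520 s.
Lower bound: ⌈1520/270⌉ = 6 commercial breaks.
A packing using 7 commercial breaks:
  break 1: 250 = 250
  break 2: 240 = 240
  break 3: 200 + 70 = 270
  break 4: 200 = 200
  break 5: 190 = 190
  break 6: 150 + 110 = 260
  break 7: 110 = 110
No arrangement into 6 commercial breaks stays within capacity, so 7 is optimal.

7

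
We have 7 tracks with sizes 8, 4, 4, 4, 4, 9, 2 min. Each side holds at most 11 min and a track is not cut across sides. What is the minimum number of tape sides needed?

Total = 9 + 8 + 4 + 4 + 4 + 4 + 2 = 35 min.
Lower bound: ⌈35/11⌉ = 4 tape sides.
A packing using 4 tape sides:
  side 1: 9 + 2 = 11
  side 2: 8 = 8
  side 3: 4 + 4 = 8
  side 4: 4 + 4 = 8
This matches the lower bound, so 4 is optimal.

4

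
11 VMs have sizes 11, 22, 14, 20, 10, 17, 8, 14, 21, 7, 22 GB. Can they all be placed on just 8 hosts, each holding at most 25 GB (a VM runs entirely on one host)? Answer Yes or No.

A valid assignment using 8 hosts:
  host 1: 22 = 22
  host 2: 22 = 22
  host 3: 21 = 21
  host 4: 20 = 20
  host 5: 17 + 8 = 25
  host 6: 14 + 11 = 25
  host 7: 14 + 10 = 24
  host 8: 7 = 7
Every load is within 25 GB, so 8 hosts suffice.

Yes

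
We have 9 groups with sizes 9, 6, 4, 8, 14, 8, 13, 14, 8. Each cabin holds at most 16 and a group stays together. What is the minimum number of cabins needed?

6

Total = 14 + 14 + 13 + 9 + 8 + 8 + 8 + 6 + 4 = 84.
Lower bound: ⌈84/16⌉ = 6 cabins.
A packing using 6 cabins:
  cabin 1: 14 = 14
  cabin 2: 14 = 14
  cabin 3: 13 = 13
  cabin 4: 9 + 6 = 15
  cabin 5: 8 + 8 = 16
  cabin 6: 8 + 4 = 12
This matches the lower bound, so 6 is optimal.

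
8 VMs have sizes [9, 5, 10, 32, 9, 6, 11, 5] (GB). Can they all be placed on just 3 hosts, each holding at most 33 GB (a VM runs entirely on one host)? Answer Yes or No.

Yes

A valid assignment using 3 hosts:
  host 1: 32 = 32
  host 2: 11 + 10 + 9 = 30
  host 3: 9 + 6 + 5 + 5 = 25
Every load is within 33 GB, so 3 hosts suffice.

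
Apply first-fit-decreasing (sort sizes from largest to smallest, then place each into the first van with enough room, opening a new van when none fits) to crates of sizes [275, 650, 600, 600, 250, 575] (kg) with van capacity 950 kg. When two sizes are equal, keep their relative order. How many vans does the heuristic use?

Sorted descending: 650, 600, 600, 575, 275, 250.
  650 → van 1 (new)  [load 650/950]
  600 → van 2 (new)  [load 600/950]
  600 → van 3 (new)  [load 600/950]
  575 → van 4 (new)  [load 575/950]
  275 → van 1  [load 925/950]
  250 → van 2  [load 850/950]
4 vans opened.

4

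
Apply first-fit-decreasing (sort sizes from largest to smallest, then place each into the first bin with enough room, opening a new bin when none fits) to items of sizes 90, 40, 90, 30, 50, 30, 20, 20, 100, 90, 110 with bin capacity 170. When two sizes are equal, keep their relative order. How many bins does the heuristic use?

Sorted descending: 110, 100, 90, 90, 90, 50, 40, 30, 30, 20, 20.
  110 → bin 1 (new)  [load 110/170]
  100 → bin 2 (new)  [load 100/170]
  90 → bin 3 (new)  [load 90/170]
  90 → bin 4 (new)  [load 90/170]
  90 → bin 5 (new)  [load 90/170]
  50 → bin 1  [load 160/170]
  40 → bin 2  [load 140/170]
  30 → bin 2  [load 170/170]
  30 → bin 3  [load 120/170]
  20 → bin 3  [load 140/170]
  20 → bin 3  [load 160/170]
5 bins opened.

5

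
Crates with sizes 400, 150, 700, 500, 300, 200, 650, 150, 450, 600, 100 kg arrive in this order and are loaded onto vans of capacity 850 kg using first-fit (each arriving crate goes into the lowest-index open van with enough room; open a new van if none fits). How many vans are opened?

6

  400 → van 1 (new)  [load 400/850]
  150 → van 1  [load 550/850]
  700 → van 2 (new)  [load 700/850]
  500 → van 3 (new)  [load 500/850]
  300 → van 1  [load 850/850]
  200 → van 3  [load 700/850]
  650 → van 4 (new)  [load 650/850]
  150 → van 2  [load 850/850]
  450 → van 5 (new)  [load 450/850]
  600 → van 6 (new)  [load 600/850]
  100 → van 3  [load 800/850]
6 vans opened.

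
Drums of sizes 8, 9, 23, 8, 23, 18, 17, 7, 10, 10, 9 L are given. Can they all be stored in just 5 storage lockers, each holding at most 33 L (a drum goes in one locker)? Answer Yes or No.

A valid assignment using 5 storage lockers:
  locker 1: 23 + 10 = 33
  locker 2: 23 + 10 = 33
  locker 3: 18 + 9 = 27
  locker 4: 17 + 9 + 7 = 33
  locker 5: 8 + 8 = 16
Every load is within 33 L, so 5 storage lockers suffice.

Yes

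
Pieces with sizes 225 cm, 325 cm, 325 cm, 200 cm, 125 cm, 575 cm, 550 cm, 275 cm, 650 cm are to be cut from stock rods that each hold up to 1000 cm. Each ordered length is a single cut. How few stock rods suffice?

4

Total = 650 + 575 + 550 + 325 + 325 + 275 + 225 + 200 + 125 = 3250 cm.
Lower bound: ⌈3250/1000⌉ = 4 stock rods.
A packing using 4 stock rods:
  stock rod 1: 650 + 325 = 975
  stock rod 2: 575 + 325 = 900
  stock rod 3: 550 + 275 + 125 = 950
  stock rod 4: 225 + 200 = 425
This matches the lower bound, so 4 is optimal.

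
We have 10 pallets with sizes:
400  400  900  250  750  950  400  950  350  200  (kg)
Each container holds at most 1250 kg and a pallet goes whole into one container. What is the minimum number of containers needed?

Total = 950 + 950 + 900 + 750 + 400 + 400 + 400 + 350 + 250 + 200 = 5550 kg.
Lower bound: ⌈5550/1250⌉ = 5 containers.
A packing using 5 containers:
  container 1: 950 + 250 = 1200
  container 2: 950 + 200 = 1150
  container 3: 900 + 350 = 1250
  container 4: 750 + 400 = 1150
  container 5: 400 + 400 = 800
This matches the lower bound, so 5 is optimal.

5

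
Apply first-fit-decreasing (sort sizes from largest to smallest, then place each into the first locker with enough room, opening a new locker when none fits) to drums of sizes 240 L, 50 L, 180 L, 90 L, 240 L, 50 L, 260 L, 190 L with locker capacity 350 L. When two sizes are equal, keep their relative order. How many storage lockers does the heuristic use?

Sorted descending: 260, 240, 240, 190, 180, 90, 50, 50.
  260 → locker 1 (new)  [load 260/350]
  240 → locker 2 (new)  [load 240/350]
  240 → locker 3 (new)  [load 240/350]
  190 → locker 4 (new)  [load 190/350]
  180 → locker 5 (new)  [load 180/350]
  90 → locker 1  [load 350/350]
  50 → locker 2  [load 290/350]
  50 → locker 2  [load 340/350]
5 storage lockers opened.

5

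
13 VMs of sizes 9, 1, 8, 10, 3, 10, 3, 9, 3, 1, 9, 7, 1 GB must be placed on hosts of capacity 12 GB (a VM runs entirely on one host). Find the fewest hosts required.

7

Total = 10 + 10 + 9 + 9 + 9 + 8 + 7 + 3 + 3 + 3 + 1 + 1 + 1 = 74 GB.
Lower bound: ⌈74/12⌉ = 7 hosts.
A packing using 7 hosts:
  host 1: 10 + 1 + 1 = 12
  host 2: 10 + 1 = 11
  host 3: 9 + 3 = 12
  host 4: 9 + 3 = 12
  host 5: 9 + 3 = 12
  host 6: 8 = 8
  host 7: 7 = 7
This matches the lower bound, so 7 is optimal.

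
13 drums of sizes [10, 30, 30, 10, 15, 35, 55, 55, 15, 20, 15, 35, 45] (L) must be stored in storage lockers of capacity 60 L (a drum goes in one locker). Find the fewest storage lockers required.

7

Total = 55 + 55 + 45 + 35 + 35 + 30 + 30 + 20 + 15 + 15 + 15 + 10 + 10 = 370 L.
Lower bound: ⌈370/60⌉ = 7 storage lockers.
A packing using 7 storage lockers:
  locker 1: 55 = 55
  locker 2: 55 = 55
  locker 3: 45 + 15 = 60
  locker 4: 35 + 20 = 55
  locker 5: 35 + 15 + 10 = 60
  locker 6: 30 + 30 = 60
  locker 7: 15 + 10 = 25
This matches the lower bound, so 7 is optimal.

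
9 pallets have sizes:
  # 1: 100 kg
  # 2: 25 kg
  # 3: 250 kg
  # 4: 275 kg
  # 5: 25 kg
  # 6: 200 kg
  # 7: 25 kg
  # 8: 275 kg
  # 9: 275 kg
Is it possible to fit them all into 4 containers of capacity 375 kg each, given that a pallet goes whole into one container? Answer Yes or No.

No

Total = 1450 kg; ⌈1450/375⌉ = 4.
5 pallets each exceed half the capacity and cannot share a container, forcing at least 5 containers.
At least 5 containers are required, but only 4 are allowed.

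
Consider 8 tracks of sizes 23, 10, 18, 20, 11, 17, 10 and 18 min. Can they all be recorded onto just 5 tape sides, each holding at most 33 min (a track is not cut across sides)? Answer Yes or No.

A valid assignment using 5 tape sides:
  side 1: 23 + 10 = 33
  side 2: 20 + 11 = 31
  side 3: 18 + 10 = 28
  side 4: 18 = 18
  side 5: 17 = 17
Every load is within 33 min, so 5 tape sides suffice.

Yes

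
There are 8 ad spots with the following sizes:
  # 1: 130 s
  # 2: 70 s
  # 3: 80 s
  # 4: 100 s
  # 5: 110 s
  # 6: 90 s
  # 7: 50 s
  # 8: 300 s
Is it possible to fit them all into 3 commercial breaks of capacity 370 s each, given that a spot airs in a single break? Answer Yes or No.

A valid assignment using 3 commercial breaks:
  break 1: 300 + 70 = 370
  break 2: 130 + 110 + 100 = 340
  break 3: 90 + 80 + 50 = 220
Every load is within 370 s, so 3 commercial breaks suffice.

Yes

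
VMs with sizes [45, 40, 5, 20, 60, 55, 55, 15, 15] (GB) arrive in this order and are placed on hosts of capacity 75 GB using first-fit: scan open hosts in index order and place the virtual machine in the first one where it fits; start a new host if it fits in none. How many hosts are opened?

  45 → host 1 (new)  [load 45/75]
  40 → host 2 (new)  [load 40/75]
  5 → host 1  [load 50/75]
  20 → host 1  [load 70/75]
  60 → host 3 (new)  [load 60/75]
  55 → host 4 (new)  [load 55/75]
  55 → host 5 (new)  [load 55/75]
  15 → host 2  [load 55/75]
  15 → host 2  [load 70/75]
5 hosts opened.

5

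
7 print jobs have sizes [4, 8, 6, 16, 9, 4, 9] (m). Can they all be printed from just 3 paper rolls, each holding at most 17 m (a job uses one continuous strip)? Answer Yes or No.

Total = 56 m; ⌈56/17⌉ = 4.
At least 4 paper rolls are required, but only 3 are allowed.

No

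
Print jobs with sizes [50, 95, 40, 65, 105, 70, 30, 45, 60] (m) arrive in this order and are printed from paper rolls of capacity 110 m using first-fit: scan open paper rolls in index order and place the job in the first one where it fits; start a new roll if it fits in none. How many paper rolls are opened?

  50 → roll 1 (new)  [load 50/110]
  95 → roll 2 (new)  [load 95/110]
  40 → roll 1  [load 90/110]
  65 → roll 3 (new)  [load 65/110]
  105 → roll 4 (new)  [load 105/110]
  70 → roll 5 (new)  [load 70/110]
  30 → roll 3  [load 95/110]
  45 → roll 6 (new)  [load 45/110]
  60 → roll 6  [load 105/110]
6 paper rolls opened.

6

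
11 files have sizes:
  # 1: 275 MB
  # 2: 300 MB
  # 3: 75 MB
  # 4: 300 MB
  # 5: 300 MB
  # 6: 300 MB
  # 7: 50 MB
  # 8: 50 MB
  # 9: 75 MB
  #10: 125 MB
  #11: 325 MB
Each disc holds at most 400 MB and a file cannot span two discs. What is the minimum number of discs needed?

Total = 325 + 300 + 300 + 300 + 300 + 275 + 125 + 75 + 75 + 50 + 50 = 2175 MB.
Lower bound: ⌈2175/400⌉ = 6 discs.
A packing using 6 discs:
  disc 1: 325 + 75 = 400
  disc 2: 300 + 75 = 375
  disc 3: 300 + 50 + 50 = 400
  disc 4: 300 = 300
  disc 5: 300 = 300
  disc 6: 275 + 125 = 400
This matches the lower bound, so 6 is optimal.

6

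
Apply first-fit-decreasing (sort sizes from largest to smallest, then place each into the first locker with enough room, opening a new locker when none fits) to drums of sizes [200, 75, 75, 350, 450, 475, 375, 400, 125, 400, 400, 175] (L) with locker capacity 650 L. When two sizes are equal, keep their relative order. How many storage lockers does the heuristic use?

7

Sorted descending: 475, 450, 400, 400, 400, 375, 350, 200, 175, 125, 75, 75.
  475 → locker 1 (new)  [load 475/650]
  450 → locker 2 (new)  [load 450/650]
  400 → locker 3 (new)  [load 400/650]
  400 → locker 4 (new)  [load 400/650]
  400 → locker 5 (new)  [load 400/650]
  375 → locker 6 (new)  [load 375/650]
  350 → locker 7 (new)  [load 350/650]
  200 → locker 2  [load 650/650]
  175 → locker 1  [load 650/650]
  125 → locker 3  [load 525/650]
  75 → locker 3  [load 600/650]
  75 → locker 4  [load 475/650]
7 storage lockers opened.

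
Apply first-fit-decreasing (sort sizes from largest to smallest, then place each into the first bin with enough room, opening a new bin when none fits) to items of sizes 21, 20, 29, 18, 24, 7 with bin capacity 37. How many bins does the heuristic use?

5

Sorted descending: 29, 24, 21, 20, 18, 7.
  29 → bin 1 (new)  [load 29/37]
  24 → bin 2 (new)  [load 24/37]
  21 → bin 3 (new)  [load 21/37]
  20 → bin 4 (new)  [load 20/37]
  18 → bin 5 (new)  [load 18/37]
  7 → bin 1  [load 36/37]
5 bins opened.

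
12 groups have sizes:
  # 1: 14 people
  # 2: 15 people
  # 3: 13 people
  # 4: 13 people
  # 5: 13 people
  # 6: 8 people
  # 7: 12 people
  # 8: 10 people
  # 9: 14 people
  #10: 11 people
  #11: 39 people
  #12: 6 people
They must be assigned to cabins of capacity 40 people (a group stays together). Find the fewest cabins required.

5

Total = 39 + 15 + 14 + 14 + 13 + 13 + 13 + 12 + 11 + 10 + 8 + 6 = 168 people.
Lower bound: ⌈168/40⌉ = 5 cabins.
A packing using 5 cabins:
  cabin 1: 39 = 39
  cabin 2: 15 + 14 + 11 = 40
  cabin 3: 14 + 13 + 13 = 40
  cabin 4: 13 + 12 + 10 = 35
  cabin 5: 8 + 6 = 14
This matches the lower bound, so 5 is optimal.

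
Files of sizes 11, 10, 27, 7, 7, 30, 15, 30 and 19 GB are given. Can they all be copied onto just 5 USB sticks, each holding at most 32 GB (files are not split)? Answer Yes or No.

Total = 156 GB; ⌈156/32⌉ = 5.
The bound of 5 does not rule out 5, but exhaustive search shows no assignment into 5 USB sticks of capacity 32 GB exists — the minimum is 6.

No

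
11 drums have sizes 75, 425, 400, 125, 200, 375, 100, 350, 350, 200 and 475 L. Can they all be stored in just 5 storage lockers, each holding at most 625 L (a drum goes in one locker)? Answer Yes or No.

No

Total = 3075 L; ⌈3075/625⌉ = 5.
6 drums each exceed half the capacity and cannot share a locker, forcing at least 6 storage lockers.
At least 6 storage lockers are required, but only 5 are allowed.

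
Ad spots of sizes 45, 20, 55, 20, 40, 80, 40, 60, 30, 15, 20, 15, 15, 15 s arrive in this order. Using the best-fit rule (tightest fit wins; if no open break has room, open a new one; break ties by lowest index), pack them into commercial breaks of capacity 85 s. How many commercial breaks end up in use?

  45 → break 1 (new)  [load 45/85]
  20 → break 1  [load 65/85]
  55 → break 2 (new)  [load 55/85]
  20 → break 1  [load 85/85]
  40 → break 3 (new)  [load 40/85]
  80 → break 4 (new)  [load 80/85]
  40 → break 3  [load 80/85]
  60 → break 5 (new)  [load 60/85]
  30 → break 2  [load 85/85]
  15 → break 5  [load 75/85]
  20 → break 6 (new)  [load 20/85]
  15 → break 6  [load 35/85]
  15 → break 6  [load 50/85]
  15 → break 6  [load 65/85]
6 commercial breaks opened.

6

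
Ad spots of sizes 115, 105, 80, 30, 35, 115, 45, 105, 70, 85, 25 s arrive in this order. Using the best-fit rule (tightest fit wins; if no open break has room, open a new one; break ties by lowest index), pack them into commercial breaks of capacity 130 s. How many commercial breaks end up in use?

  115 → break 1 (new)  [load 115/130]
  105 → break 2 (new)  [load 105/130]
  80 → break 3 (new)  [load 80/130]
  30 → break 3  [load 110/130]
  35 → break 4 (new)  [load 35/130]
  115 → break 5 (new)  [load 115/130]
  45 → break 4  [load 80/130]
  105 → break 6 (new)  [load 105/130]
  70 → break 7 (new)  [load 70/130]
  85 → break 8 (new)  [load 85/130]
  25 → break 2  [load 130/130]
8 commercial breaks opened.

8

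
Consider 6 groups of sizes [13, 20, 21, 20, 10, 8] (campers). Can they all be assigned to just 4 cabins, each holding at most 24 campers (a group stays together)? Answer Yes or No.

Total = 92 campers; ⌈92/24⌉ = 4.
The bound of 4 does not rule out 4, but exhaustive search shows no assignment into 4 cabins of capacity 24 campers exists — the minimum is 5.

No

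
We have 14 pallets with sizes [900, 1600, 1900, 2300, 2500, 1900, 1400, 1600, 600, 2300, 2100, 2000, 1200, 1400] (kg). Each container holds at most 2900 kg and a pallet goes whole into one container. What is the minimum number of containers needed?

Total = 2500 + 2300 + 2300 + 2100 + 2000 + 1900 + 1900 + 1600 + 1600 + 1400 + 1400 + 1200 + 900 + 600 = 23700 kg.
Lower bound: ⌈23700/2900⌉ = 9 containers.
A packing using 10 containers:
  container 1: 2500 = 2500
  container 2: 2300 + 600 = 2900
  container 3: 2300 = 2300
  container 4: 2100 = 2100
  container 5: 2000 + 900 = 2900
  container 6: 1900 = 1900
  container 7: 1900 = 1900
  container 8: 1600 + 1200 = 2800
  container 9: 1600 = 1600
  container 10: 1400 + 1400 = 2800
No arrangement into 9 containers stays within capacity, so 10 is optimal.

10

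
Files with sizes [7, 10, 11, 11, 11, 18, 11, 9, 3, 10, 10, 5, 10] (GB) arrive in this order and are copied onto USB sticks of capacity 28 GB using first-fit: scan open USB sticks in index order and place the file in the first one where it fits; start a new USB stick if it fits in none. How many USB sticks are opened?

5

  7 → USB stick 1 (new)  [load 7/28]
  10 → USB stick 1  [load 17/28]
  11 → USB stick 1  [load 28/28]
  11 → USB stick 2 (new)  [load 11/28]
  11 → USB stick 2  [load 22/28]
  18 → USB stick 3 (new)  [load 18/28]
  11 → USB stick 4 (new)  [load 11/28]
  9 → USB stick 3  [load 27/28]
  3 → USB stick 2  [load 25/28]
  10 → USB stick 4  [load 21/28]
  10 → USB stick 5 (new)  [load 10/28]
  5 → USB stick 4  [load 26/28]
  10 → USB stick 5  [load 20/28]
5 USB sticks opened.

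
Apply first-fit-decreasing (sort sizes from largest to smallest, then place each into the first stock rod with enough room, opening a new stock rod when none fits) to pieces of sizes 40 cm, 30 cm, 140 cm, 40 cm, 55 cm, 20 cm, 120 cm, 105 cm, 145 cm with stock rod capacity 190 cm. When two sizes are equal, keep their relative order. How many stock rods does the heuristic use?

Sorted descending: 145, 140, 120, 105, 55, 40, 40, 30, 20.
  145 → stock rod 1 (new)  [load 145/190]
  140 → stock rod 2 (new)  [load 140/190]
  120 → stock rod 3 (new)  [load 120/190]
  105 → stock rod 4 (new)  [load 105/190]
  55 → stock rod 3  [load 175/190]
  40 → stock rod 1  [load 185/190]
  40 → stock rod 2  [load 180/190]
  30 → stock rod 4  [load 135/190]
  20 → stock rod 4  [load 155/190]
4 stock rods opened.

4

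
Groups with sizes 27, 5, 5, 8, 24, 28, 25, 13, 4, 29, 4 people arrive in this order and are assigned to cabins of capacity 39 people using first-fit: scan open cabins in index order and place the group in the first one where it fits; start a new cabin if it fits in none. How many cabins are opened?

  27 → cabin 1 (new)  [load 27/39]
  5 → cabin 1  [load 32/39]
  5 → cabin 1  [load 37/39]
  8 → cabin 2 (new)  [load 8/39]
  24 → cabin 2  [load 32/39]
  28 → cabin 3 (new)  [load 28/39]
  25 → cabin 4 (new)  [load 25/39]
  13 → cabin 4  [load 38/39]
  4 → cabin 2  [load 36/39]
  29 → cabin 5 (new)  [load 29/39]
  4 → cabin 3  [load 32/39]
5 cabins opened.

5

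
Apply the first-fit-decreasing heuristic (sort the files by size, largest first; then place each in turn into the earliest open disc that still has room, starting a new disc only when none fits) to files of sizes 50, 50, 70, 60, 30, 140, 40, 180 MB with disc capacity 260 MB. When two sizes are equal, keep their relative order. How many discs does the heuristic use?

Sorted descending: 180, 140, 70, 60, 50, 50, 40, 30.
  180 → disc 1 (new)  [load 180/260]
  140 → disc 2 (new)  [load 140/260]
  70 → disc 1  [load 250/260]
  60 → disc 2  [load 200/260]
  50 → disc 2  [load 250/260]
  50 → disc 3 (new)  [load 50/260]
  40 → disc 3  [load 90/260]
  30 → disc 3  [load 120/260]
3 discs opened.

3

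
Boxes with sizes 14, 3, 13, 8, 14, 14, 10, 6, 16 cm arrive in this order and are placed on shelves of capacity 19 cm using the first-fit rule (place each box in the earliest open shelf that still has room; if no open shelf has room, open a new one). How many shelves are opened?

6

  14 → shelf 1 (new)  [load 14/19]
  3 → shelf 1  [load 17/19]
  13 → shelf 2 (new)  [load 13/19]
  8 → shelf 3 (new)  [load 8/19]
  14 → shelf 4 (new)  [load 14/19]
  14 → shelf 5 (new)  [load 14/19]
  10 → shelf 3  [load 18/19]
  6 → shelf 2  [load 19/19]
  16 → shelf 6 (new)  [load 16/19]
6 shelves opened.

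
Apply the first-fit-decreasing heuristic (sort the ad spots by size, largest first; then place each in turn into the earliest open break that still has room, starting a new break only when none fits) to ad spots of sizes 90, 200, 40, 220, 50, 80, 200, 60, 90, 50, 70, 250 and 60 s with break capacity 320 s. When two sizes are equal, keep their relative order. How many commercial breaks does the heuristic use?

Sorted descending: 250, 220, 200, 200, 90, 90, 80, 70, 60, 60, 50, 50, 40.
  250 → break 1 (new)  [load 250/320]
  220 → break 2 (new)  [load 220/320]
  200 → break 3 (new)  [load 200/320]
  200 → break 4 (new)  [load 200/320]
  90 → break 2  [load 310/320]
  90 → break 3  [load 290/320]
  80 → break 4  [load 280/320]
  70 → break 1  [load 320/320]
  60 → break 5 (new)  [load 60/320]
  60 → break 5  [load 120/320]
  50 → break 5  [load 170/320]
  50 → break 5  [load 220/320]
  40 → break 4  [load 320/320]
5 commercial breaks opened.

5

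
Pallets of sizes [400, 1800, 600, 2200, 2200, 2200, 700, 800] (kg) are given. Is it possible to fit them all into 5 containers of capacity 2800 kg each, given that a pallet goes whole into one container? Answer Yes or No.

A valid assignment using 5 containers:
  container 1: 2200 + 600 = 2800
  container 2: 2200 + 400 = 2600
  container 3: 2200 = 2200
  container 4: 1800 + 800 = 2600
  container 5: 700 = 700
Every load is within 2800 kg, so 5 containers suffice.

Yes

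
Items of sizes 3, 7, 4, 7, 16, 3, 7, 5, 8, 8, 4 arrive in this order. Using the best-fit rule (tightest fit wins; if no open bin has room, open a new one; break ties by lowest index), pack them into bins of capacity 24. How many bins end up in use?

4

  3 → bin 1 (new)  [load 3/24]
  7 → bin 1  [load 10/24]
  4 → bin 1  [load 14/24]
  7 → bin 1  [load 21/24]
  16 → bin 2 (new)  [load 16/24]
  3 → bin 1  [load 24/24]
  7 → bin 2  [load 23/24]
  5 → bin 3 (new)  [load 5/24]
  8 → bin 3  [load 13/24]
  8 → bin 3  [load 21/24]
  4 → bin 4 (new)  [load 4/24]
4 bins opened.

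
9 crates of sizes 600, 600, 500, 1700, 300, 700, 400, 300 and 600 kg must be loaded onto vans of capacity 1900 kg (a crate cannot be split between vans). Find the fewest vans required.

4

Total = 1700 + 700 + 600 + 600 + 600 + 500 + 400 + 300 + 300 = 5700 kg.
Lower bound: ⌈5700/1900⌉ = 3 vans.
A packing using 4 vans:
  van 1: 1700 = 1700
  van 2: 700 + 600 + 600 = 1900
  van 3: 600 + 500 + 400 + 300 = 1800
  van 4: 300 = 300
No arrangement into 3 vans stays within capacity, so 4 is optimal.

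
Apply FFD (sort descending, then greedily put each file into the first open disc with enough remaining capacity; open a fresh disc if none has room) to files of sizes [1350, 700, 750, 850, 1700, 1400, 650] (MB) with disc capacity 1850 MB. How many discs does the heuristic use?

5

Sorted descending: 1700, 1400, 1350, 850, 750, 700, 650.
  1700 → disc 1 (new)  [load 1700/1850]
  1400 → disc 2 (new)  [load 1400/1850]
  1350 → disc 3 (new)  [load 1350/1850]
  850 → disc 4 (new)  [load 850/1850]
  750 → disc 4  [load 1600/1850]
  700 → disc 5 (new)  [load 700/1850]
  650 → disc 5  [load 1350/1850]
5 discs opened.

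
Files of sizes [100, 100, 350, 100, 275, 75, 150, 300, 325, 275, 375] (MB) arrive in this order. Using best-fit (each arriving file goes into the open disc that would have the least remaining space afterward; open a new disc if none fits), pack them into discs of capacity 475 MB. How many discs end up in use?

  100 → disc 1 (new)  [load 100/475]
  100 → disc 1  [load 200/475]
  350 → disc 2 (new)  [load 350/475]
  100 → disc 2  [load 450/475]
  275 → disc 1  [load 475/475]
  75 → disc 3 (new)  [load 75/475]
  150 → disc 3  [load 225/475]
  300 → disc 4 (new)  [load 300/475]
  325 → disc 5 (new)  [load 325/475]
  275 → disc 6 (new)  [load 275/475]
  375 → disc 7 (new)  [load 375/475]
7 discs opened.

7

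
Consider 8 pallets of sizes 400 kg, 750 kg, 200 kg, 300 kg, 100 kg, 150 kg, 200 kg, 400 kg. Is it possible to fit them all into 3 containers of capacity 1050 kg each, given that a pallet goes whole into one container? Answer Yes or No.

Yes

A valid assignment using 3 containers:
  container 1: 750 + 300 = 1050
  container 2: 400 + 400 + 200 = 1000
  container 3: 200 + 150 + 100 = 450
Every load is within 1050 kg, so 3 containers suffice.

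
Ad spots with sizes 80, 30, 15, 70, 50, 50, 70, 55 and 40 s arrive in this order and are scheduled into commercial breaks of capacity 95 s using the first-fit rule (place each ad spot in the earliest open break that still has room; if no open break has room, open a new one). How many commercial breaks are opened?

6

  80 → break 1 (new)  [load 80/95]
  30 → break 2 (new)  [load 30/95]
  15 → break 1  [load 95/95]
  70 → break 3 (new)  [load 70/95]
  50 → break 2  [load 80/95]
  50 → break 4 (new)  [load 50/95]
  70 → break 5 (new)  [load 70/95]
  55 → break 6 (new)  [load 55/95]
  40 → break 4  [load 90/95]
6 commercial breaks opened.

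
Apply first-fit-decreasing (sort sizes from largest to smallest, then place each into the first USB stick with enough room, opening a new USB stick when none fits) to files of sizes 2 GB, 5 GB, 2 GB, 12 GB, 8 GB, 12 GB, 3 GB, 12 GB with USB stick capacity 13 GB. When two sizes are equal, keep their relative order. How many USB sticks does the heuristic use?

5

Sorted descending: 12, 12, 12, 8, 5, 3, 2, 2.
  12 → USB stick 1 (new)  [load 12/13]
  12 → USB stick 2 (new)  [load 12/13]
  12 → USB stick 3 (new)  [load 12/13]
  8 → USB stick 4 (new)  [load 8/13]
  5 → USB stick 4  [load 13/13]
  3 → USB stick 5 (new)  [load 3/13]
  2 → USB stick 5  [load 5/13]
  2 → USB stick 5  [load 7/13]
5 USB sticks opened.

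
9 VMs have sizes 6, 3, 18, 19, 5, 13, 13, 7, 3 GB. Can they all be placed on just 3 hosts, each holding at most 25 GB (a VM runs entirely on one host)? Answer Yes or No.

Total = 87 GB; ⌈87/25⌉ = 4.
At least 4 hosts are required, but only 3 are allowed.

No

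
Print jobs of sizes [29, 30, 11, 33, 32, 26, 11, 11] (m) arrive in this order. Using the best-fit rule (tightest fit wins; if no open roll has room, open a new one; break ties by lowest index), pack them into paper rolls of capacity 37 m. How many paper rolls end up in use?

6

  29 → roll 1 (new)  [load 29/37]
  30 → roll 2 (new)  [load 30/37]
  11 → roll 3 (new)  [load 11/37]
  33 → roll 4 (new)  [load 33/37]
  32 → roll 5 (new)  [load 32/37]
  26 → roll 3  [load 37/37]
  11 → roll 6 (new)  [load 11/37]
  11 → roll 6  [load 22/37]
6 paper rolls opened.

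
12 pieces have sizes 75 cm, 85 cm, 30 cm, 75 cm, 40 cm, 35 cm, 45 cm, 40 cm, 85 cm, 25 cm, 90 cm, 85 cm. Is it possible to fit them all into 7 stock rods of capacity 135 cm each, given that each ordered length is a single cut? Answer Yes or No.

A valid assignment using 6 stock rods:
  stock rod 1: 90 + 45 = 135
  stock rod 2: 85 + 40 = 125
  stock rod 3: 85 + 40 = 125
  stock rod 4: 85 + 35 = 120
  stock rod 5: 75 + 30 + 25 = 130
  stock rod 6: 75 = 75
That uses only 6 ≤ 7, so 7 stock rods are enough.

Yes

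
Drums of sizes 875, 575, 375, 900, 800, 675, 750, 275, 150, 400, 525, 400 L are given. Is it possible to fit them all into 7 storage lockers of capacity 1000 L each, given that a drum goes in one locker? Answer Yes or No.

No

Total = 6700 L; ⌈6700/1000⌉ = 7.
The bound of 7 does not rule out 7, but exhaustive search shows no assignment into 7 storage lockers of capacity 1000 L exists — the minimum is 8.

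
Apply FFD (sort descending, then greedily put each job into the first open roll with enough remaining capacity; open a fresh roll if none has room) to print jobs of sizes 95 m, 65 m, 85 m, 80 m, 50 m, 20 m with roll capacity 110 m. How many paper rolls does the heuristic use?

5

Sorted descending: 95, 85, 80, 65, 50, 20.
  95 → roll 1 (new)  [load 95/110]
  85 → roll 2 (new)  [load 85/110]
  80 → roll 3 (new)  [load 80/110]
  65 → roll 4 (new)  [load 65/110]
  50 → roll 5 (new)  [load 50/110]
  20 → roll 2  [load 105/110]
5 paper rolls opened.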